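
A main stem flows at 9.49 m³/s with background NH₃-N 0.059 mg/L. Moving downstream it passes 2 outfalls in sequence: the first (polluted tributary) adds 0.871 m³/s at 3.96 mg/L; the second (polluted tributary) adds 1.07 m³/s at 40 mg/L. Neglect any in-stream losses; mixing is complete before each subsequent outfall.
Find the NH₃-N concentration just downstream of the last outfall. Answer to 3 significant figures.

4.09 mg/L

Below outfall 1: Q → 10.36 m³/s, C = (9.490·0.05900 + 0.8710·3.960)/10.36 = 0.3869 mg/L.
Below outfall 2: Q → 11.43 m³/s, C = (10.36·0.3869 + 1.070·40.00)/11.43 = 4.095 mg/L.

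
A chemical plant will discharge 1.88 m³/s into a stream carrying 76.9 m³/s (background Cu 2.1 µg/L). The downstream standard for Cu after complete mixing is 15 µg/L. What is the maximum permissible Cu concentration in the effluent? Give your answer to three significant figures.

At the limit, (Qr·Cr + Qe·Cₑ)/(Qr + Qe) = 15:
Cₑ = (78.78·15 − 76.90·2.100) / 1.880 = 542.7 µg/L.

543 µg/L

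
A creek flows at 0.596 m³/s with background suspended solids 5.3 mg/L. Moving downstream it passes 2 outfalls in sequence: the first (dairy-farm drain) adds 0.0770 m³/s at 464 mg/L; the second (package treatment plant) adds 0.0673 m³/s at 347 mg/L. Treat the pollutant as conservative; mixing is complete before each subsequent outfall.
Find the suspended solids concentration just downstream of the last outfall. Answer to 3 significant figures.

84.1 mg/L

Below outfall 1: Q → 0.6730 m³/s, C = (0.5960·5.300 + 0.07700·464.0)/0.6730 = 57.78 mg/L.
Below outfall 2: Q → 0.7403 m³/s, C = (0.6730·57.78 + 0.06730·347.0)/0.7403 = 84.07 mg/L.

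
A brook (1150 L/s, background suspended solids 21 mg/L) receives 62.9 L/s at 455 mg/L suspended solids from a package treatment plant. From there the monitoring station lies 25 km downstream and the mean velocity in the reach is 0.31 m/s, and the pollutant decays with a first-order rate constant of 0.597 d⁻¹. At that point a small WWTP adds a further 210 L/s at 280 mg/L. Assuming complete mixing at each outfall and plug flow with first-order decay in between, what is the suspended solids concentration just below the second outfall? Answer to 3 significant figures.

62.6 mg/L

Flow-weighted average: C = (1150·21.00 + 62.90·455.0) / 1213 = 52770/1213 = 43.51 mg/L; combined flow 1213 L/s.
Travel time t = 25·1000 / 0.31 = 80650 s = 22.40 h.
Decay over the reach: 43.51·exp(−kt) = 43.51·0.5728 = 24.92 mg/L.
Second outfall: C = (1213·24.92 + 210.0·280.0)/1423 = 62.57 mg/L.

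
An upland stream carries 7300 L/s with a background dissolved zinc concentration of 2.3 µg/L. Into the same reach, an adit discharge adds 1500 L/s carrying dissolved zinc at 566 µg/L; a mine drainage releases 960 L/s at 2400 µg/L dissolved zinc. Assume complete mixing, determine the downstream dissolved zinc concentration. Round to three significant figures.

325 µg/L

Flow-weighted average: C = (7300·2.300 + 1500·566.0 + 960.0·2400) / 9760 = 3170000/9760 = 324.8 µg/L.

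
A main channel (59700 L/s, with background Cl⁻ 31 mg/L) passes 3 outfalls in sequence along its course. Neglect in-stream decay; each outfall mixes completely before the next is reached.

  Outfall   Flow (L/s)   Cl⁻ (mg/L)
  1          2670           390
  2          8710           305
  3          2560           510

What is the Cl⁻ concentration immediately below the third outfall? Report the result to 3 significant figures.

93.1 mg/L

Outfall 1: combined Q = 62370 L/s; C = (59700·31.00 + 2670·390.0)/62370 = 46.37 mg/L.
Outfall 2: combined Q = 71080 L/s; C = (62370·46.37 + 8710·305.0)/71080 = 78.06 mg/L.
Outfall 3: combined Q = 73640 L/s; C = (71080·78.06 + 2560·510.0)/73640 = 93.08 mg/L.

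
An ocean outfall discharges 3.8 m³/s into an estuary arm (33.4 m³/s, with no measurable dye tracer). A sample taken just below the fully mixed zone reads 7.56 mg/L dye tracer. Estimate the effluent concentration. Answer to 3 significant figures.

74.0 mg/L

Mass balance: 33.40·0 + 3.800·Cₑ = 37.20·7.560
→ Cₑ = (37.20·7.560 − 33.40·0) / 3.800 = 74.01 mg/L.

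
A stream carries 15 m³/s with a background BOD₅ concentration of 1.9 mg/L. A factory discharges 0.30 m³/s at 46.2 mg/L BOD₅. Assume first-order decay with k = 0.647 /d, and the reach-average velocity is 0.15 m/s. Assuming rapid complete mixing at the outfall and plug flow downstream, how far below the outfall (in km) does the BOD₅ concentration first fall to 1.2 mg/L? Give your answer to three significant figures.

Flow-weighted average: C = (15.00·1.900 + 0.3000·46.20) / 15.30 = 42.36/15.30 = 2.769 mg/L.
Set 2.769·exp(−k·t) = 1.2 → t = ln(2.769/1.2)/k = 111600 s = 31.01 h.
Distance = v·t = 0.15·111600 = 16750 m = 16.75 km.

16.7 km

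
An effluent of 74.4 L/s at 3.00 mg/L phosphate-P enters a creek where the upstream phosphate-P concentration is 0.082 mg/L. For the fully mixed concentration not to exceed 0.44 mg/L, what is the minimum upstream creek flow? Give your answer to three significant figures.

Set C_mix = 0.44: (Q·0.08200 + 74.40·3.000) / (Q + 74.40) = 0.44
→ Q = 74.40·(3.000 − 0.44)/(0.44 − 0.08200) = 532.0 L/s.

532 L/s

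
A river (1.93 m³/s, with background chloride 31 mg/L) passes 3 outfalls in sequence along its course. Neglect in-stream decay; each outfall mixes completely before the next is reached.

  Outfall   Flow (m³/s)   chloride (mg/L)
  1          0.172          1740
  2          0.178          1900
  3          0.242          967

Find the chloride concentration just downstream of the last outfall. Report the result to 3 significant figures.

369 mg/L

Below outfall 1: Q → 2.102 m³/s, C = (1.930·31.00 + 0.1720·1740)/2.102 = 170.8 mg/L.
Below outfall 2: Q → 2.280 m³/s, C = (2.102·170.8 + 0.1780·1900)/2.280 = 305.8 mg/L.
Below outfall 3: Q → 2.522 m³/s, C = (2.280·305.8 + 0.2420·967.0)/2.522 = 369.3 mg/L.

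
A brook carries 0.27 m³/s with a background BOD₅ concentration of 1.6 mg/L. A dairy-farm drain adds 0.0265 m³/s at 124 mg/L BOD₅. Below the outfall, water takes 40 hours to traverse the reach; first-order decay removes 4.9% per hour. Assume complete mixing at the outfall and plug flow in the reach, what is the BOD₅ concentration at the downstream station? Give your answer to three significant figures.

Mixed concentration C = ΣQC/ΣQ = (0.2700·1.600 + 0.02650·124.0) / 0.2965 = 3.718/0.2965 = 12.54 mg/L.
4.9%/h lost → k = −ln(1 − 0.049) = 0.05024 h⁻¹.
First-order decay: C = 12.54·exp(−k·t) = 12.54·0.1340 = 1.681 mg/L.

1.68 mg/L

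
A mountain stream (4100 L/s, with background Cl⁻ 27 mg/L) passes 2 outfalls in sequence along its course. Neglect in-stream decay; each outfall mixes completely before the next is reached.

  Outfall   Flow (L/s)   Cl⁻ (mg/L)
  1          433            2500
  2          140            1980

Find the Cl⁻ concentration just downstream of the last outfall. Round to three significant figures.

Below outfall 1: Q → 4533 L/s, C = (4100·27.00 + 433.0·2500)/4533 = 263.2 mg/L.
Below outfall 2: Q → 4673 L/s, C = (4533·263.2 + 140.0·1980)/4673 = 314.7 mg/L.

315 mg/L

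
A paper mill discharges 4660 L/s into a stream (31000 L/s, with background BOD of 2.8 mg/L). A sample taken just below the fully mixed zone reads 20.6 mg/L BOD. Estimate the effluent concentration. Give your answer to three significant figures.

139 mg/L

Mass balance: 31000·2.800 + 4660·Cₑ = 35660·20.60
→ Cₑ = (35660·20.60 − 31000·2.800) / 4660 = 139.0 mg/L.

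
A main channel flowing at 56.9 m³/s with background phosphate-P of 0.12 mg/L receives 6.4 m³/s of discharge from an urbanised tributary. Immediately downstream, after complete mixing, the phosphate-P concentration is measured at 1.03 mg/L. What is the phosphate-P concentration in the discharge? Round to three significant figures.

9.12 mg/L

Mass balance: 56.90·0.1200 + 6.400·Cₑ = 63.30·1.030
→ Cₑ = (63.30·1.030 − 56.90·0.1200) / 6.400 = 9.120 mg/L.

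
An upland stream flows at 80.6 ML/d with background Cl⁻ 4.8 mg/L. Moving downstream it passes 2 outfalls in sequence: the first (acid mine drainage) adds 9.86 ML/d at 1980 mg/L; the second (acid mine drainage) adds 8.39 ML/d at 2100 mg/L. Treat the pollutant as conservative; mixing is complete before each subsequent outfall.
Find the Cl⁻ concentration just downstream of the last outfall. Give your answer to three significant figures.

380 mg/L

Below outfall 1: Q → 90.46 ML/d, C = (80.60·4.800 + 9.860·1980)/90.46 = 220.1 mg/L.
Below outfall 2: Q → 98.85 ML/d, C = (90.46·220.1 + 8.390·2100)/98.85 = 379.7 mg/L.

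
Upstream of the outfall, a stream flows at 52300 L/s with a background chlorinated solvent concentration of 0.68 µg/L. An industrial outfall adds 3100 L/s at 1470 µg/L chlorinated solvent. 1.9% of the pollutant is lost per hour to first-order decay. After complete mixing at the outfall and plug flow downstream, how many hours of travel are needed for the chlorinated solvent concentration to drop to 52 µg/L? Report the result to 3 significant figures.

Mass balance: C = (52300·0.6800 + 3100·1470) / 55400 = 4593000/55400 = 82.90 µg/L.
1.9%/h lost → k = −ln(1 − 0.019) = 0.01918 h⁻¹.
82.90·exp(−k·t) = 52 → t = ln(82.90/52)/k = 87520 s = 24.31 h.

24.3 h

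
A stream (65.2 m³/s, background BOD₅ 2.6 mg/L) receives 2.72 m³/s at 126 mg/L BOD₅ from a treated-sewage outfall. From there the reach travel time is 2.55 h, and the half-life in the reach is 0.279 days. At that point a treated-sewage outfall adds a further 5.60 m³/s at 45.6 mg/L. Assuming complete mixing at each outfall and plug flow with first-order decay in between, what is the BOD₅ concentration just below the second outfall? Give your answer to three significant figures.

Mixed concentration C = ΣQC/ΣQ = (65.20·2.600 + 2.720·126.0) / 67.92 = 512.2/67.92 = 7.542 mg/L; combined flow 67.92 m³/s.
Half-life 0.279 d → k = ln 2 / 0.279 = 2.484 d⁻¹.
After decay, C = 7.542 × e^(−kt) = 7.542 × 0.7680 = 5.792 mg/L.
Second outfall: C = (67.92·5.792 + 5.600·45.60)/73.52 = 8.824 mg/L.

8.82 mg/L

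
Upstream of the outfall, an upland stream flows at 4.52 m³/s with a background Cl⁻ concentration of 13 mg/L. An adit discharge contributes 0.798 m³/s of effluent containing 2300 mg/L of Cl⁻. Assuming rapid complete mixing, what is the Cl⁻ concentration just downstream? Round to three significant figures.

Mixed concentration C = ΣQC/ΣQ = (4.520·13.00 + 0.7980·2300) / 5.318 = 1894/5.318 = 356.2 mg/L.

356 mg/L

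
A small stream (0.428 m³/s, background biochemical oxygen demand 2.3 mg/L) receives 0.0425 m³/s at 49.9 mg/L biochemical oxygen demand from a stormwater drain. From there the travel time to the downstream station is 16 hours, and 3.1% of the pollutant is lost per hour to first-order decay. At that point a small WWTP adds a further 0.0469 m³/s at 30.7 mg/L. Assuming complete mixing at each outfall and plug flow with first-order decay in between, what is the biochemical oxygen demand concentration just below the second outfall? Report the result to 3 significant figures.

Mixed concentration C = ΣQC/ΣQ = (0.4280·2.300 + 0.04250·49.90) / 0.4705 = 3.105/0.4705 = 6.600 mg/L; combined flow 0.4705 m³/s.
3.1%/h lost → k = −ln(1 − 0.031) = 0.03149 h⁻¹.
Applying C = C₀e^(−kt): 6.600 × 0.6042 = 3.988 mg/L.
Second outfall: C = (0.4705·3.988 + 0.04690·30.70)/0.5174 = 6.409 mg/L.

6.41 mg/L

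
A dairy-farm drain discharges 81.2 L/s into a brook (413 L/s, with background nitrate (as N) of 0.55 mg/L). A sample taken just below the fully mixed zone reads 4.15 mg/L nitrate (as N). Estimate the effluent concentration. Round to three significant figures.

22.5 mg/L

Mass balance: 413.0·0.5500 + 81.20·Cₑ = 494.2·4.150
→ Cₑ = (494.2·4.150 − 413.0·0.5500) / 81.20 = 22.46 mg/L.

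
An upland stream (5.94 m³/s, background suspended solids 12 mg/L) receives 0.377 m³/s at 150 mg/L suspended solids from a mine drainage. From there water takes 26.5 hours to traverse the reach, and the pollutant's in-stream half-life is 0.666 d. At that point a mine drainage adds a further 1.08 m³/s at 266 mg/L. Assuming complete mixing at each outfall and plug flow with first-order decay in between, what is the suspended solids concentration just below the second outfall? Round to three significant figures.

44.3 mg/L

Mass balance: C = (5.940·12.00 + 0.3770·150.0) / 6.317 = 127.8/6.317 = 20.24 mg/L; combined flow 6.317 m³/s.
Half-life 0.666 d → k = ln 2 / 0.666 = 1.041 d⁻¹.
After decay, C = 20.24 × e^(−kt) = 20.24 × 0.3169 = 6.413 mg/L.
At the second outfall, C = (6.317·6.413 + 1.080·266.0) / (6.317 + 1.080) = 44.31 mg/L.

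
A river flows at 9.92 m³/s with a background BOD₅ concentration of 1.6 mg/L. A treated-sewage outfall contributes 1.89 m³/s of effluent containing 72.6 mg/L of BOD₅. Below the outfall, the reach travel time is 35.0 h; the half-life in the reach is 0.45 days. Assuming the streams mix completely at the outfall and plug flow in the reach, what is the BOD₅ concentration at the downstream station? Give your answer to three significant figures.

1.37 mg/L

Conservation of mass: C = (9.920·1.600 + 1.890·72.60) / 11.81 = 153.1/11.81 = 12.96 mg/L.
Half-life 0.45 d → k = ln 2 / 0.45 = 1.540 d⁻¹.
After decay, C = 12.96 × e^(−kt) = 12.96 × 0.1058 = 1.371 mg/L.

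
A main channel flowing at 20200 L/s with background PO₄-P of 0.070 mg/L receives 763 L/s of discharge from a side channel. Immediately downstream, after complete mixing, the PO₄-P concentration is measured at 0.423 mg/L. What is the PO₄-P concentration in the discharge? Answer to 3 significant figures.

9.77 mg/L

Mass balance: 20200·0.07000 + 763.0·Cₑ = 20960·0.4230
→ Cₑ = (20960·0.4230 − 20200·0.07000) / 763.0 = 9.768 mg/L.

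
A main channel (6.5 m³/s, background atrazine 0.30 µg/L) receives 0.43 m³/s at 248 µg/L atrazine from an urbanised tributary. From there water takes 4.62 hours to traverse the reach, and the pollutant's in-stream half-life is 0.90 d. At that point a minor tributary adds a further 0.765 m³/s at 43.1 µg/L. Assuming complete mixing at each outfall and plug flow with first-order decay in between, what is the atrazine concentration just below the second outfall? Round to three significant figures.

16.5 µg/L

Conservation of mass: C = (6.500·0.3000 + 0.4300·248.0) / 6.930 = 108.6/6.930 = 15.67 µg/L; combined flow 6.930 m³/s.
Half-life 0.90 d → k = ln 2 / 0.90 = 0.7702 d⁻¹.
After decay, C = 15.67 × e^(−kt) = 15.67 × 0.8622 = 13.51 µg/L.
Second outfall: C = (6.930·13.51 + 0.7650·43.10)/7.695 = 16.45 µg/L.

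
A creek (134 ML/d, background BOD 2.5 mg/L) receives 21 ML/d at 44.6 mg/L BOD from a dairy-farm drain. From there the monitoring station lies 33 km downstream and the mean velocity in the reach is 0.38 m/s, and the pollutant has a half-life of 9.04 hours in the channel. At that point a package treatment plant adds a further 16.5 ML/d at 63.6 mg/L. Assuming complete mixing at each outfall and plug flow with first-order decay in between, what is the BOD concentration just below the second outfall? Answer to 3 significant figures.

7.29 mg/L

Conservation of mass: C = (134.0·2.500 + 21.00·44.60) / 155.0 = 1272/155.0 = 8.204 mg/L; combined flow 155.0 ML/d.
Travel time t = 33·1000 / 0.38 = 86840 s = 24.12 h.
Half-life 9.04 h → k = ln 2 / 9.04 = 0.07668 h⁻¹ = 1.840 d⁻¹.
Applying C = C₀e^(−kt): 8.204 × 0.1573 = 1.290 mg/L.
At the second outfall, C = (155.0·1.290 + 16.50·63.60) / (155.0 + 16.50) = 7.285 mg/L.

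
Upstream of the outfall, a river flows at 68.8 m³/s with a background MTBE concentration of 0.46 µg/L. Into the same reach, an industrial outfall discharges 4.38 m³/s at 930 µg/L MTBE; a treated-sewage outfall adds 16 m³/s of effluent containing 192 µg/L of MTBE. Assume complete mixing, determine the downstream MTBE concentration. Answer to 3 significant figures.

80.5 µg/L

Mixed concentration C = ΣQC/ΣQ = (68.80·0.4600 + 4.380·930.0 + 16.00·192.0) / 89.18 = 7177/89.18 = 80.48 µg/L.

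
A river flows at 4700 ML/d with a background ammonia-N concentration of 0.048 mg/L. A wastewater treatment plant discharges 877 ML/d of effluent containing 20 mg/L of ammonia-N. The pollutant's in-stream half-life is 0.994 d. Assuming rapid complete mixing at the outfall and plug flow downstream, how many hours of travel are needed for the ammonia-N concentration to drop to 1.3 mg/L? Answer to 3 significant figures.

After mixing, C = (4700·0.04800 + 877.0·20.00) / 5577 = 17770/5577 = 3.186 mg/L.
Half-life 0.994 d → k = ln 2 / 0.994 = 0.6973 d⁻¹.
3.186·exp(−k·t) = 1.3 → t = ln(3.186/1.3)/k = 111000 s = 30.85 h.

30.8 h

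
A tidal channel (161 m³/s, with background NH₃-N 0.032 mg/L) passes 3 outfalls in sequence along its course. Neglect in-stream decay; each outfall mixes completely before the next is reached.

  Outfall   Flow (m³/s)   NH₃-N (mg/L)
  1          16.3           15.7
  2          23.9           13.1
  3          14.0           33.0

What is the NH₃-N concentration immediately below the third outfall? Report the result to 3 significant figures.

4.81 mg/L

Outfall 1: combined Q = 177.3 m³/s; C = (161.0·0.03200 + 16.30·15.70)/177.3 = 1.472 mg/L.
Outfall 2: combined Q = 201.2 m³/s; C = (177.3·1.472 + 23.90·13.10)/201.2 = 2.854 mg/L.
Outfall 3: combined Q = 215.2 m³/s; C = (201.2·2.854 + 14.00·33.00)/215.2 = 4.815 mg/L.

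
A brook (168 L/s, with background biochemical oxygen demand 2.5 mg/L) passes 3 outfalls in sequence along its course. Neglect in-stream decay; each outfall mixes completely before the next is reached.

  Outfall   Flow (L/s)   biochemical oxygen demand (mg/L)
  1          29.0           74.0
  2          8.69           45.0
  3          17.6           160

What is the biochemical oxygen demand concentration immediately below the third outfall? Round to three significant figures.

25.9 mg/L

Below outfall 1: Q → 197.0 L/s, C = (168.0·2.500 + 29.00·74.00)/197.0 = 13.03 mg/L.
Below outfall 2: Q → 205.7 L/s, C = (197.0·13.03 + 8.690·45.00)/205.7 = 14.38 mg/L.
Below outfall 3: Q → 223.3 L/s, C = (205.7·14.38 + 17.60·160.0)/223.3 = 25.85 mg/L.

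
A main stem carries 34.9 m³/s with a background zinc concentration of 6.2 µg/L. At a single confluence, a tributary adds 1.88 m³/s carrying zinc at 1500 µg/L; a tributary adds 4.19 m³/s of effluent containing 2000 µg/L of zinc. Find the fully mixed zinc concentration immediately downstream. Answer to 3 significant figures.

279 µg/L

After mixing, C = (34.90·6.200 + 1.880·1500 + 4.190·2000) / 40.97 = 11420/40.97 = 278.7 µg/L.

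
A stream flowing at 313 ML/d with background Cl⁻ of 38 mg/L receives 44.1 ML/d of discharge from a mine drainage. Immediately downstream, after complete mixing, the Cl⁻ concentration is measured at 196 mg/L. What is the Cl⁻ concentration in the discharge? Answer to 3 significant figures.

Mass balance: 313.0·38.00 + 44.10·Cₑ = 357.1·196.0
→ Cₑ = (357.1·196.0 − 313.0·38.00) / 44.10 = 1317 mg/L.

1320 mg/L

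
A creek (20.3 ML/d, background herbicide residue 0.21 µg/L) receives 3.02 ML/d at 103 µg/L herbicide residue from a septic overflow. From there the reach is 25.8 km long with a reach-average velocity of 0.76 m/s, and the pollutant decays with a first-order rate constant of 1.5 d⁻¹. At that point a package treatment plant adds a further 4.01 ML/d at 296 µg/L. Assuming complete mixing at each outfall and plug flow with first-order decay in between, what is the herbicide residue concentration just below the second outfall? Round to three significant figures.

49.8 µg/L

Flow-weighted average: C = (20.30·0.2100 + 3.020·103.0) / 23.32 = 315.3/23.32 = 13.52 µg/L; combined flow 23.32 ML/d.
Travel time t = 25.8·1000 / 0.76 = 33950 s = 9.430 h.
After decay, C = 13.52 × e^(−kt) = 13.52 × 0.5547 = 7.500 µg/L.
Second outfall: C = (23.32·7.500 + 4.010·296.0)/27.33 = 49.83 µg/L.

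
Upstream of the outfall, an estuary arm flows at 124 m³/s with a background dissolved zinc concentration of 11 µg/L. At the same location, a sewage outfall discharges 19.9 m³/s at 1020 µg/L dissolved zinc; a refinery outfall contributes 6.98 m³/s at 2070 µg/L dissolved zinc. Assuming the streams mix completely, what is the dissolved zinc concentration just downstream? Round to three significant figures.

239 µg/L

Flow-weighted average: C = (124.0·11.00 + 19.90·1020 + 6.980·2070) / 150.9 = 36110/150.9 = 239.3 µg/L.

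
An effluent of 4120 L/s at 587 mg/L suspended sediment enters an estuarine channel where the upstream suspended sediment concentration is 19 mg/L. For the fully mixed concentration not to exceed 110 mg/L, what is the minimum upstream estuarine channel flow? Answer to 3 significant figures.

Set C_mix = 110: (Q·19.00 + 4120·587.0) / (Q + 4120) = 110
→ Q = 4120·(587.0 − 110)/(110 − 19.00) = 21600 L/s.

21600 L/s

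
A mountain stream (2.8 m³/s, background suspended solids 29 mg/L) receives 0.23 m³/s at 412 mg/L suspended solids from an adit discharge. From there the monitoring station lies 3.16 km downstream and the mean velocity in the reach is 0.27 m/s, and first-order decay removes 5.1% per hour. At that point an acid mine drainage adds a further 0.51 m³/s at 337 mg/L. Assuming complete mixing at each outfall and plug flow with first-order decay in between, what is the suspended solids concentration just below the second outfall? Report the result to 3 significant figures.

Mass balance: C = (2.800·29.00 + 0.2300·412.0) / 3.030 = 176.0/3.030 = 58.07 mg/L; combined flow 3.030 m³/s.
Travel time t = 3.16·1000 / 0.27 = 11700 s = 3.251 h.
5.1%/h lost → k = −ln(1 − 0.051) = 0.05235 h⁻¹.
After decay, C = 58.07 × e^(−kt) = 58.07 × 0.8435 = 48.99 mg/L.
Second outfall: C = (3.030·48.99 + 0.5100·337.0)/3.540 = 90.48 mg/L.

90.5 mg/L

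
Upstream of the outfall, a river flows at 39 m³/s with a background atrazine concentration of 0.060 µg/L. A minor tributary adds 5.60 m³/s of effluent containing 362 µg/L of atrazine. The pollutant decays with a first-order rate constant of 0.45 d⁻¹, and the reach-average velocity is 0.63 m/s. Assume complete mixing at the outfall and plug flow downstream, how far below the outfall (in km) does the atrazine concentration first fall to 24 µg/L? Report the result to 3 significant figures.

77.4 km

After mixing, C = (39.00·0.06000 + 5.600·362.0) / 44.60 = 2030/44.60 = 45.51 µg/L.
Set 45.51·exp(−k·t) = 24 → t = ln(45.51/24)/k = 122800 s = 34.12 h.
Distance = v·t = 0.63·122800 = 77390 m = 77.39 km.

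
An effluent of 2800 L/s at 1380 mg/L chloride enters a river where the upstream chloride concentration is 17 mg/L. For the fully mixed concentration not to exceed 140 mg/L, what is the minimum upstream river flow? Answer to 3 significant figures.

Set C_mix = 140: (Q·17.00 + 2800·1380) / (Q + 2800) = 140
→ Q = 2800·(1380 − 140)/(140 − 17.00) = 28230 L/s.

28200 L/s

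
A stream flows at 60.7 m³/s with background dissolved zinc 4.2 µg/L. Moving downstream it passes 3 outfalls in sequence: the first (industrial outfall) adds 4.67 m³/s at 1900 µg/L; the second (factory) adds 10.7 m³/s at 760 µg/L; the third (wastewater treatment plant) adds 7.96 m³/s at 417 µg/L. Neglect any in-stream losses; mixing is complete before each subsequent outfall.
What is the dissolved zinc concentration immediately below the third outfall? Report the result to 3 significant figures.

Outfall 1: combined Q = 65.37 m³/s; C = (60.70·4.200 + 4.670·1900)/65.37 = 139.6 µg/L.
Outfall 2: combined Q = 76.07 m³/s; C = (65.37·139.6 + 10.70·760.0)/76.07 = 226.9 µg/L.
Outfall 3: combined Q = 84.03 m³/s; C = (76.07·226.9 + 7.960·417.0)/84.03 = 244.9 µg/L.

245 µg/L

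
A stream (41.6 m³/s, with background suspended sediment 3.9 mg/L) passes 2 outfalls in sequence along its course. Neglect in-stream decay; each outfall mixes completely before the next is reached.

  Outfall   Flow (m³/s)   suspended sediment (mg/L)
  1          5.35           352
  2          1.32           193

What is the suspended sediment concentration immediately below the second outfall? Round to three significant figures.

After outfall 1: Q = 41.60 + 5.350 = 46.95 m³/s; C = (41.60·3.900 + 5.350·352.0)/46.95 = 43.57 mg/L.
After outfall 2: Q = 46.95 + 1.320 = 48.27 m³/s; C = (46.95·43.57 + 1.320·193.0)/48.27 = 47.65 mg/L.

47.7 mg/L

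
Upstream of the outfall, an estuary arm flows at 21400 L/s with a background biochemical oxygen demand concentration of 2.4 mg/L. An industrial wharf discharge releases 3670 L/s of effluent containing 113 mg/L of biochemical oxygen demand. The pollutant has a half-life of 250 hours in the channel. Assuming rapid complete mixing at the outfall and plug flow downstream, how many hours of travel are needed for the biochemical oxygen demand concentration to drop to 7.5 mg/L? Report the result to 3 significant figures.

Flow-weighted average: C = (21400·2.400 + 3670·113.0) / 25070 = 466100/25070 = 18.59 mg/L.
Half-life 250 h → k = ln 2 / 250 = 0.002773 h⁻¹ = 0.06654 d⁻¹.
18.59·exp(−k·t) = 7.5 → t = ln(18.59/7.5)/k = 1179000 s = 327.4 h.

327 h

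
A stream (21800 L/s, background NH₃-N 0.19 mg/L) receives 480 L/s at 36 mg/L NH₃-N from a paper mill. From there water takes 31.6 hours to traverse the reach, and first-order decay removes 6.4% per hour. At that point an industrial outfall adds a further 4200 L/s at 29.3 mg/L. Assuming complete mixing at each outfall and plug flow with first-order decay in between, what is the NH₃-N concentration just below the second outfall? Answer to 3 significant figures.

4.75 mg/L

After mixing, C = (21800·0.1900 + 480.0·36.00) / 22280 = 21420/22280 = 0.9615 mg/L; combined flow 22280 L/s.
6.4%/h lost → k = −ln(1 − 0.064) = 0.06614 h⁻¹.
Decay over the reach: 0.9615·exp(−kt) = 0.9615·0.1237 = 0.1189 mg/L.
Second outfall: C = (22280·0.1189 + 4200·29.30)/26480 = 4.747 mg/L.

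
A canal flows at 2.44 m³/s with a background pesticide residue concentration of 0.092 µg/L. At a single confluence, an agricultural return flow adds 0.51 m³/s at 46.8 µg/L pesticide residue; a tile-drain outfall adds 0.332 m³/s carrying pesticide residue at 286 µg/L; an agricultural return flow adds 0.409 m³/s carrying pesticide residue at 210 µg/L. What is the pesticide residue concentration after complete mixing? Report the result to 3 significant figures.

Conservation of mass: C = (2.440·0.09200 + 0.5100·46.80 + 0.3320·286.0 + 0.4090·210.0) / 3.691 = 204.9/3.691 = 55.52 µg/L.

55.5 µg/L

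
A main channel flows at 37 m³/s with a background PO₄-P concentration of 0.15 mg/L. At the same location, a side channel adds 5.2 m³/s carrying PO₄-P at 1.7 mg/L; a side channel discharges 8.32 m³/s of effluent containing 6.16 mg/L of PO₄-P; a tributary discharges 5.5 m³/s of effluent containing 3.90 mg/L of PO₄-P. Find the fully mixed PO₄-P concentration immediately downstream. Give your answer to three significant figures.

Mixed concentration C = ΣQC/ΣQ = (37.00·0.1500 + 5.200·1.700 + 8.320·6.160 + 5.500·3.900) / 56.02 = 87.09/56.02 = 1.555 mg/L.

1.55 mg/L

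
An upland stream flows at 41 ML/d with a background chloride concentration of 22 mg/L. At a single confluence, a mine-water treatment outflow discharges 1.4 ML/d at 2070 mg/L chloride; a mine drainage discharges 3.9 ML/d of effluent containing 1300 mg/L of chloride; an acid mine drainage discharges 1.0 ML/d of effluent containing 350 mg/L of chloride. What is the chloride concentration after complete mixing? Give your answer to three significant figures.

After mixing, C = (41.00·22.00 + 1.400·2070 + 3.900·1300 + 1.000·350.0) / 47.30 = 9220/47.30 = 194.9 mg/L.

195 mg/L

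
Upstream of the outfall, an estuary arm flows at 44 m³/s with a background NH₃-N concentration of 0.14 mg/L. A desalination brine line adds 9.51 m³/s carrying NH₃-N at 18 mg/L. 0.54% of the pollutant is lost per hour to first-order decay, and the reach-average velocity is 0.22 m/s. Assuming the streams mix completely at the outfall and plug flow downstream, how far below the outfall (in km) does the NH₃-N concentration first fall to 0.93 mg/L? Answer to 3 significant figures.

186 km

Conservation of mass: C = (44.00·0.1400 + 9.510·18.00) / 53.51 = 177.3/53.51 = 3.314 mg/L.
0.54%/h lost → k = −ln(1 − 0.0054) = 0.005415 h⁻¹.
Set 3.314·exp(−k·t) = 0.93 → t = ln(3.314/0.93)/k = 844900 s = 234.7 h.
Distance = v·t = 0.22·844900 = 185900 m = 185.9 km.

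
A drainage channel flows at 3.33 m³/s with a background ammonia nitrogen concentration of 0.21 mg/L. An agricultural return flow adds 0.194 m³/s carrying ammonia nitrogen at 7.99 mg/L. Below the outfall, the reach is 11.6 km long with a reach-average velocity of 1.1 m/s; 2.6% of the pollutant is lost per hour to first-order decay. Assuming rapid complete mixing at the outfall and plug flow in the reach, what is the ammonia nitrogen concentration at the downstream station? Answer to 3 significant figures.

0.591 mg/L

Conservation of mass: C = (3.330·0.2100 + 0.1940·7.990) / 3.524 = 2.249/3.524 = 0.6383 mg/L.
Travel time t = 11.6·1000 / 1.1 = 10550 s = 2.929 h.
2.6%/h lost → k = −ln(1 − 0.026) = 0.02634 h⁻¹.
Applying C = C₀e^(−kt): 0.6383 × 0.9257 = 0.5909 mg/L.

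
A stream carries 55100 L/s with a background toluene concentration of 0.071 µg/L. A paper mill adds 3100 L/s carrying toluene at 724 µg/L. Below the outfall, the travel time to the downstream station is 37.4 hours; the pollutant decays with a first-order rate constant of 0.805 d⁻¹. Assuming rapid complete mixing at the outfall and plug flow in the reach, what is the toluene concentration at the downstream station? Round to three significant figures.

11.0 µg/L

After mixing, C = (55100·0.07100 + 3100·724.0) / 58200 = 2248000/58200 = 38.63 µg/L.
After decay, C = 38.63 × e^(−kt) = 38.63 × 0.2852 = 11.02 µg/L.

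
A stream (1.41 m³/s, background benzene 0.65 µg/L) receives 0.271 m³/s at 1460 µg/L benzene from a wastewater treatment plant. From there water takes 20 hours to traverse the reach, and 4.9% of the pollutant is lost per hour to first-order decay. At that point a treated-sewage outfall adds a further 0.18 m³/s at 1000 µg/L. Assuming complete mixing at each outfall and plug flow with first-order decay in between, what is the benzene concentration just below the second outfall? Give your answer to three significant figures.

Mixed concentration C = ΣQC/ΣQ = (1.410·0.6500 + 0.2710·1460) / 1.681 = 396.6/1.681 = 235.9 µg/L; combined flow 1.681 m³/s.
4.9%/h lost → k = −ln(1 − 0.049) = 0.05024 h⁻¹.
First-order decay: C = 235.9·exp(−k·t) = 235.9·0.3661 = 86.37 µg/L.
Second outfall: C = (1.681·86.37 + 0.1800·1000)/1.861 = 174.7 µg/L.

175 µg/L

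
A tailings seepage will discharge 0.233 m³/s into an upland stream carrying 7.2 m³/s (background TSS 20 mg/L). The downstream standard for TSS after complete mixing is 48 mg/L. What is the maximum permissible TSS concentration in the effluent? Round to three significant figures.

At the limit, (Qr·Cr + Qe·Cₑ)/(Qr + Qe) = 48:
Cₑ = (7.433·48 − 7.200·20.00) / 0.2330 = 913.2 mg/L.

913 mg/L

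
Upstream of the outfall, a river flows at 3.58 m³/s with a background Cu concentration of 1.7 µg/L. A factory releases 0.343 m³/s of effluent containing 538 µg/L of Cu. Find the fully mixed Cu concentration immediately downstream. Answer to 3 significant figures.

Flow-weighted average: C = (3.580·1.700 + 0.3430·538.0) / 3.923 = 190.6/3.923 = 48.59 µg/L.

48.6 µg/L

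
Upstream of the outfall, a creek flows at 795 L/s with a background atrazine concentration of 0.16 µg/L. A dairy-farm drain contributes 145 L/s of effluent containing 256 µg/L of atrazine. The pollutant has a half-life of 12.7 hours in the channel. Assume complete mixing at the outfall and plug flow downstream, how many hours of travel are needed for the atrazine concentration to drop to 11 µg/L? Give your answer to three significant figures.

Flow-weighted average: C = (795.0·0.1600 + 145.0·256.0) / 940.0 = 37250/940.0 = 39.62 µg/L.
Half-life 12.7 h → k = ln 2 / 12.7 = 0.05458 h⁻¹ = 1.310 d⁻¹.
39.62·exp(−k·t) = 11 → t = ln(39.62/11)/k = 84530 s = 23.48 h.

23.5 h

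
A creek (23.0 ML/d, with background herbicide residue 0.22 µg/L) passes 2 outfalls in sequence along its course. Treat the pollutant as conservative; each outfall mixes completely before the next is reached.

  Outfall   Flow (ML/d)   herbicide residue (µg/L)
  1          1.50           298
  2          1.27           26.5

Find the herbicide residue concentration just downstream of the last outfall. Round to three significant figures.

After outfall 1: Q = 23.00 + 1.500 = 24.50 ML/d; C = (23.00·0.2200 + 1.500·298.0)/24.50 = 18.45 µg/L.
After outfall 2: Q = 24.50 + 1.270 = 25.77 ML/d; C = (24.50·18.45 + 1.270·26.50)/25.77 = 18.85 µg/L.

18.8 µg/L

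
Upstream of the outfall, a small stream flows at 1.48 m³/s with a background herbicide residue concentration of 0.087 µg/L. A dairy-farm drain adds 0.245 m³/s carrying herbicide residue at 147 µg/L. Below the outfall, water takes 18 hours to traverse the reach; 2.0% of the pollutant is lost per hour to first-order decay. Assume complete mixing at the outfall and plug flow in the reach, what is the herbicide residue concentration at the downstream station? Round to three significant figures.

Flow-weighted average: C = (1.480·0.08700 + 0.2450·147.0) / 1.725 = 36.14/1.725 = 20.95 µg/L.
2.0%/h lost → k = −ln(1 − 0.02) = 0.02020 h⁻¹.
First-order decay: C = 20.95·exp(−k·t) = 20.95·0.6951 = 14.57 µg/L.

14.6 µg/L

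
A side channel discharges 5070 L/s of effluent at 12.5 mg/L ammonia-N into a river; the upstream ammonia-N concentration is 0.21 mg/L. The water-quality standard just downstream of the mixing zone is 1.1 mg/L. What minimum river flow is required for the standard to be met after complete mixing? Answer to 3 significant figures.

Set C_mix = 1.1: (Q·0.2100 + 5070·12.50) / (Q + 5070) = 1.1
→ Q = 5070·(12.50 − 1.1)/(1.1 − 0.2100) = 64940 L/s.

64900 L/s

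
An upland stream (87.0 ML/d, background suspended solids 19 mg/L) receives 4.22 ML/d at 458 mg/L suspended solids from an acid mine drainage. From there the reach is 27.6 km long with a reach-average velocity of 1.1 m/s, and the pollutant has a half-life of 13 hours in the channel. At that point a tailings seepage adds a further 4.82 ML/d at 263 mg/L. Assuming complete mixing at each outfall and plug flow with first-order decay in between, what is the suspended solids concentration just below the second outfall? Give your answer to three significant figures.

38.9 mg/L

Conservation of mass: C = (87.00·19.00 + 4.220·458.0) / 91.22 = 3586/91.22 = 39.31 mg/L; combined flow 91.22 ML/d.
Travel time t = 27.6·1000 / 1.1 = 25090 s = 6.970 h.
Half-life 13 h → k = ln 2 / 13 = 0.05332 h⁻¹ = 1.280 d⁻¹.
First-order decay: C = 39.31·exp(−k·t) = 39.31·0.6896 = 27.11 mg/L.
At the second outfall, C = (91.22·27.11 + 4.820·263.0) / (91.22 + 4.820) = 38.95 mg/L.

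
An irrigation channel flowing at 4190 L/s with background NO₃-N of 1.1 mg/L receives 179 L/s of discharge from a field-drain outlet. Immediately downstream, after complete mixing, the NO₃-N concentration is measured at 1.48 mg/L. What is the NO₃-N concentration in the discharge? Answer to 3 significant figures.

Mass balance: 4190·1.100 + 179.0·Cₑ = 4369·1.480
→ Cₑ = (4369·1.480 − 4190·1.100) / 179.0 = 10.37 mg/L.

10.4 mg/L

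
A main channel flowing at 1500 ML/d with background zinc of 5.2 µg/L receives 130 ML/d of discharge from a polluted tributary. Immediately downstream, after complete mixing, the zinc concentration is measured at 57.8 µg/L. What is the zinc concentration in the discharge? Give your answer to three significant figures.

665 µg/L

Mass balance: 1500·5.200 + 130.0·Cₑ = 1630·57.80
→ Cₑ = (1630·57.80 − 1500·5.200) / 130.0 = 664.7 µg/L.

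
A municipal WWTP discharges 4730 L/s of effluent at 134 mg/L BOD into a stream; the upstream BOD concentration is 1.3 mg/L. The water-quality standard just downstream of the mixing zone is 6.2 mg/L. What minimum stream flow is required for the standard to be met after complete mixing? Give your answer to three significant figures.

123000 L/s

Set C_mix = 6.2: (Q·1.300 + 4730·134.0) / (Q + 4730) = 6.2
→ Q = 4730·(134.0 − 6.2)/(6.2 − 1.300) = 123400 L/s.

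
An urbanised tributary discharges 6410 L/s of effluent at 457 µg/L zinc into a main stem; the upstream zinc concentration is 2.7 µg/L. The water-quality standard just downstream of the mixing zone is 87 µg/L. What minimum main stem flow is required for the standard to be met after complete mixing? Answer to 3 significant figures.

Set C_mix = 87: (Q·2.700 + 6410·457.0) / (Q + 6410) = 87
→ Q = 6410·(457.0 − 87)/(87 − 2.700) = 28130 L/s.

28100 L/s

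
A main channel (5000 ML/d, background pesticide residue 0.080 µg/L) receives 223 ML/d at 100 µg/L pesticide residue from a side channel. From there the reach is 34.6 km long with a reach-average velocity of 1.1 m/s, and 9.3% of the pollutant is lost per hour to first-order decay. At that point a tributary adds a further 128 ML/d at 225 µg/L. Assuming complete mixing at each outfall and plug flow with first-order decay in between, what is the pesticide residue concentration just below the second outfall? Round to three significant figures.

7.19 µg/L

Conservation of mass: C = (5000·0.08000 + 223.0·100.0) / 5223 = 22700/5223 = 4.346 µg/L; combined flow 5223 ML/d.
Travel time t = 34.6·1000 / 1.1 = 31450 s = 8.737 h.
9.3%/h lost → k = −ln(1 − 0.093) = 0.09761 h⁻¹.
After decay, C = 4.346 × e^(−kt) = 4.346 × 0.4262 = 1.852 µg/L.
Second outfall: C = (5223·1.852 + 128.0·225.0)/5351 = 7.190 µg/L.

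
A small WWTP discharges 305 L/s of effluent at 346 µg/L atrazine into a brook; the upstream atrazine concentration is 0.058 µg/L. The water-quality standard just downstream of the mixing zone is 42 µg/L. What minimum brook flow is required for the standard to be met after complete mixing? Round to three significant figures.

2210 L/s

Set C_mix = 42: (Q·0.05800 + 305.0·346.0) / (Q + 305.0) = 42
→ Q = 305.0·(346.0 − 42)/(42 − 0.05800) = 2211 L/s.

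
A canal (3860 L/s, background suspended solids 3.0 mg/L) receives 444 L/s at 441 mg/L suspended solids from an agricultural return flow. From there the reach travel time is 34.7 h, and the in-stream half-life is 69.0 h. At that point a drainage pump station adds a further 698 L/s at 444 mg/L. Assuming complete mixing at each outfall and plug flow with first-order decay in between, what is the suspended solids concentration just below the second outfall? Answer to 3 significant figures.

Conservation of mass: C = (3860·3.000 + 444.0·441.0) / 4304 = 207400/4304 = 48.18 mg/L; combined flow 4304 L/s.
Half-life 69.0 h → k = ln 2 / 69.0 = 0.01005 h⁻¹ = 0.2411 d⁻¹.
First-order decay: C = 48.18·exp(−k·t) = 48.18·0.7057 = 34.00 mg/L.
At the second outfall, C = (4304·34.00 + 698.0·444.0) / (4304 + 698.0) = 91.22 mg/L.

91.2 mg/L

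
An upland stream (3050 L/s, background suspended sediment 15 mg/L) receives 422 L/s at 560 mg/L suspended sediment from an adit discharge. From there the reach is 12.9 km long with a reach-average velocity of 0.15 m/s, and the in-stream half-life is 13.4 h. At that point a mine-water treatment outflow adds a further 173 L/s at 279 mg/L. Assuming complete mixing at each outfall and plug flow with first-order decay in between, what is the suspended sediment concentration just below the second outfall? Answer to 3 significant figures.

Mixed concentration C = ΣQC/ΣQ = (3050·15.00 + 422.0·560.0) / 3472 = 282100/3472 = 81.24 mg/L; combined flow 3472 L/s.
Travel time t = 12.9·1000 / 0.15 = 86000 s = 23.89 h.
Half-life 13.4 h → k = ln 2 / 13.4 = 0.05173 h⁻¹ = 1.241 d⁻¹.
After decay, C = 81.24 × e^(−kt) = 81.24 × 0.2906 = 23.61 mg/L.
At the second outfall, C = (3472·23.61 + 173.0·279.0) / (3472 + 173.0) = 35.73 mg/L.

35.7 mg/L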